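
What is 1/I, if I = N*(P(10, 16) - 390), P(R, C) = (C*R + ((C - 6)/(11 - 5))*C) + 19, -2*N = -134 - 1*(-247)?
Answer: 6/62489 ≈ 9.6017e-5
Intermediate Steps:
N = -113/2 (N = -(-134 - 1*(-247))/2 = -(-134 + 247)/2 = -½*113 = -113/2 ≈ -56.500)
P(R, C) = 19 + C*R + C*(-1 + C/6) (P(R, C) = (C*R + ((-6 + C)/6)*C) + 19 = (C*R + ((-6 + C)*(⅙))*C) + 19 = (C*R + (-1 + C/6)*C) + 19 = (C*R + C*(-1 + C/6)) + 19 = 19 + C*R + C*(-1 + C/6))
I = 62489/6 (I = -113*((19 - 1*16 + (⅙)*16² + 16*10) - 390)/2 = -113*((19 - 16 + (⅙)*256 + 160) - 390)/2 = -113*((19 - 16 + 128/3 + 160) - 390)/2 = -113*(617/3 - 390)/2 = -113/2*(-553/3) = 62489/6 ≈ 10415.)
1/I = 1/(62489/6) = 6/62489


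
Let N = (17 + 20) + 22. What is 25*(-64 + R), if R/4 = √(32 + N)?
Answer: -1600 + 100*√91 ≈ -646.06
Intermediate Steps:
N = 59 (N = 37 + 22 = 59)
R = 4*√91 (R = 4*√(32 + 59) = 4*√91 ≈ 38.158)
25*(-64 + R) = 25*(-64 + 4*√91) = -1600 + 100*√91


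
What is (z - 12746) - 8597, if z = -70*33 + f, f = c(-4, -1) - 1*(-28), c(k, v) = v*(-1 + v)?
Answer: -23623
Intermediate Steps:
f = 30 (f = -(-1 - 1) - 1*(-28) = -1*(-2) + 28 = 2 + 28 = 30)
z = -2280 (z = -70*33 + 30 = -2310 + 30 = -2280)
(z - 12746) - 8597 = (-2280 - 12746) - 8597 = -15026 - 8597 = -23623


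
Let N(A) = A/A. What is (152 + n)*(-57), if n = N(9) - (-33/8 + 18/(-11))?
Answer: -796347/88 ≈ -9049.4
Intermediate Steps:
N(A) = 1
n = 595/88 (n = 1 - (-33/8 + 18/(-11)) = 1 - (-33*⅛ + 18*(-1/11)) = 1 - (-33/8 - 18/11) = 1 - 1*(-507/88) = 1 + 507/88 = 595/88 ≈ 6.7614)
(152 + n)*(-57) = (152 + 595/88)*(-57) = (13971/88)*(-57) = -796347/88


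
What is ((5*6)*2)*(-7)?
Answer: -420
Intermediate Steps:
((5*6)*2)*(-7) = (30*2)*(-7) = 60*(-7) = -420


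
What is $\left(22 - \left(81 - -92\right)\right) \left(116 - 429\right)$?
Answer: $47263$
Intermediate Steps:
$\left(22 - \left(81 - -92\right)\right) \left(116 - 429\right) = \left(22 - \left(81 + 92\right)\right) \left(-313\right) = \left(22 - 173\right) \left(-313\right) = \left(-151\right) \left(-313\right) = 47263$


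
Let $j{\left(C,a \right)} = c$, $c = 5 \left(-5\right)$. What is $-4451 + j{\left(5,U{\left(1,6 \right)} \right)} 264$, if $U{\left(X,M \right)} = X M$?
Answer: $-11051$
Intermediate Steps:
$U{\left(X,M \right)} = M X$
$c = -25$
$j{\left(C,a \right)} = -25$
$-4451 + j{\left(5,U{\left(1,6 \right)} \right)} 264 = -4451 - 6600 = -11051$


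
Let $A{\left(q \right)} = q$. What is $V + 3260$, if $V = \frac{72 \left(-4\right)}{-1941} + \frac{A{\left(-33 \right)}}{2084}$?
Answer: $\frac{4395793193}{1348348} \approx 3260.1$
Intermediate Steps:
$V = \frac{178713}{1348348}$ ($V = \frac{72 \left(-4\right)}{-1941} - \frac{33}{2084} = \left(-288\right) \left(- \frac{1}{1941}\right) - \frac{33}{2084} = \frac{96}{647} - \frac{33}{2084} = \frac{178713}{1348348} \approx 0.13254$)
$V + 3260 = \frac{178713}{1348348} + 3260 = \frac{4395793193}{1348348}$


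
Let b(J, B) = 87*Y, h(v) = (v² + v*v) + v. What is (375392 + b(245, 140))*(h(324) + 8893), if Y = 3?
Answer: 82331492357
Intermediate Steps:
h(v) = v + 2*v² (h(v) = (v² + v²) + v = 2*v² + v = v + 2*v²)
b(J, B) = 261 (b(J, B) = 87*3 = 261)
(375392 + b(245, 140))*(h(324) + 8893) = (375392 + 261)*(324*(1 + 2*324) + 8893) = 375653*(324*(1 + 648) + 8893) = 375653*(324*649 + 8893) = 375653*(210276 + 8893) = 375653*219169 = 82331492357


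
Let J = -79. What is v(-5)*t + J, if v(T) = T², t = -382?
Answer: -9629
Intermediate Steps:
v(-5)*t + J = (-5)²*(-382) - 79 = 25*(-382) - 79 = -9550 - 79 = -9629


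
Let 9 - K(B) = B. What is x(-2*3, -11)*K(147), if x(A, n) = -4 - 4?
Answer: 1104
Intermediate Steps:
K(B) = 9 - B
x(A, n) = -8
x(-2*3, -11)*K(147) = -8*(9 - 1*147) = -8*(9 - 147) = -8*(-138) = 1104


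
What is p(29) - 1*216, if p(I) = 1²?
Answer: -215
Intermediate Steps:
p(I) = 1
p(29) - 1*216 = 1 - 1*216 = 1 - 216 = -215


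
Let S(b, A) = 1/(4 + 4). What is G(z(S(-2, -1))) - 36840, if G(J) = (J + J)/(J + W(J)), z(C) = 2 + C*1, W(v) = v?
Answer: -36839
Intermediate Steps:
S(b, A) = ⅛ (S(b, A) = 1/8 = ⅛)
z(C) = 2 + C
G(J) = 1 (G(J) = (J + J)/(J + J) = (2*J)/((2*J)) = (2*J)*(1/(2*J)) = 1)
G(z(S(-2, -1))) - 36840 = 1 - 36840 = -36839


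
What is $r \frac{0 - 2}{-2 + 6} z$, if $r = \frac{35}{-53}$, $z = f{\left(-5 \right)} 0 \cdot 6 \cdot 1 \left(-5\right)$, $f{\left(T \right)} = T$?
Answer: $0$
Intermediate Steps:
$z = 0$ ($z = - 5 \cdot 0 \cdot 6 \cdot 1 \left(-5\right) = - 5 \cdot 0 \cdot 1 \left(-5\right) = \left(-5\right) 0 \left(-5\right) = 0 \left(-5\right) = 0$)
$r = - \frac{35}{53}$ ($r = 35 \left(- \frac{1}{53}\right) = - \frac{35}{53} \approx -0.66038$)
$r \frac{0 - 2}{-2 + 6} z = - \frac{35 \frac{0 - 2}{-2 + 6} \cdot 0}{53} = - \frac{35 - \frac{2}{4} \cdot 0}{53} = - \frac{35 \left(-2\right) \frac{1}{4} \cdot 0}{53} = - \frac{35 \left(\left(- \frac{1}{2}\right) 0\right)}{53} = \left(- \frac{35}{53}\right) 0 = 0$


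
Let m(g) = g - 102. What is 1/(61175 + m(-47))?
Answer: 1/61026 ≈ 1.6386e-5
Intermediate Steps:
m(g) = -102 + g
1/(61175 + m(-47)) = 1/(61175 + (-102 - 47)) = 1/(61175 - 149) = 1/61026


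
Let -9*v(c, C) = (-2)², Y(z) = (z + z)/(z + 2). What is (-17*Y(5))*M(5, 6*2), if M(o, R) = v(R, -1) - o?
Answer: 1190/9 ≈ 132.22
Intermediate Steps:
Y(z) = 2*z/(2 + z) (Y(z) = (2*z)/(2 + z) = 2*z/(2 + z))
v(c, C) = -4/9 (v(c, C) = -⅑*(-2)² = -⅑*4 = -4/9)
M(o, R) = -4/9 - o
(-17*Y(5))*M(5, 6*2) = (-34*5/(2 + 5))*(-4/9 - 1*5) = (-34*5/7)*(-4/9 - 5) = -34*5/7*(-49/9) = -17*10/7*(-49/9) = -170/7*(-49/9) = 1190/9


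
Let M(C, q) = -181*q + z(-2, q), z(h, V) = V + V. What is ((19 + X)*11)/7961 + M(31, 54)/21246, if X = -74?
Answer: -14967476/28189901 ≈ -0.53095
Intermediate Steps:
z(h, V) = 2*V
M(C, q) = -179*q (M(C, q) = -181*q + 2*q = -179*q)
((19 + X)*11)/7961 + M(31, 54)/21246 = ((19 - 74)*11)/7961 - 179*54/21246 = -55*11*(1/7961) - 9666*1/21246 = -605*1/7961 - 1611/3541 = -605/7961 - 1611/3541 = -14967476/28189901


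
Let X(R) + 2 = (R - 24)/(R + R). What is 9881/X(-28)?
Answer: -138334/15 ≈ -9222.3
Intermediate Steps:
X(R) = -2 + (-24 + R)/(2*R) (X(R) = -2 + (R - 24)/(R + R) = -2 + (-24 + R)/((2*R)) = -2 + (-24 + R)*(1/(2*R)) = -2 + (-24 + R)/(2*R))
9881/X(-28) = 9881/(-3/2 - 12/(-28)) = 9881/(-3/2 - 12*(-1/28)) = 9881/(-3/2 + 3/7) = 9881/(-15/14) = 9881*(-14/15) = -138334/15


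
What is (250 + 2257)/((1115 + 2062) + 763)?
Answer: 2507/3940 ≈ 0.63629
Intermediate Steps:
(250 + 2257)/((1115 + 2062) + 763) = 2507/(3177 + 763) = 2507/3940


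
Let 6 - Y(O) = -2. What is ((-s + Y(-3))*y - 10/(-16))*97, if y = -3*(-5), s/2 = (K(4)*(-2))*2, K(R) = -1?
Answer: 485/8 ≈ 60.625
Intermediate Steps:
s = 8 (s = 2*(-1*(-2)*2) = 2*(2*2) = 2*4 = 8)
Y(O) = 8 (Y(O) = 6 - 1*(-2) = 6 + 2 = 8)
y = 15
((-s + Y(-3))*y - 10/(-16))*97 = ((-1*8 + 8)*15 - 10/(-16))*97 = ((-8 + 8)*15 - 10*(-1/16))*97 = (0*15 + 5/8)*97 = (0 + 5/8)*97 = (5/8)*97 = 485/8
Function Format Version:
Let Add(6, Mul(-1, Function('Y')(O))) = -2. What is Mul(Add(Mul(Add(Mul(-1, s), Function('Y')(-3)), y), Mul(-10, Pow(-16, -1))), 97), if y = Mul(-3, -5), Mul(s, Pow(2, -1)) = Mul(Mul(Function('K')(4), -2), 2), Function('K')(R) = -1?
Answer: Rational(485, 8) ≈ 60.625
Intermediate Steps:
s = 8 (s = Mul(2, Mul(Mul(-1, -2), 2)) = Mul(2, Mul(2, 2)) = Mul(2, 4) = 8)
Function('Y')(O) = 8 (Function('Y')(O) = Add(6, Mul(-1, -2)) = Add(6, 2) = 8)
y = 15
Mul(Add(Mul(Add(Mul(-1, s), Function('Y')(-3)), y), Mul(-10, Pow(-16, -1))), 97) = Mul(Add(Mul(Add(Mul(-1, 8), 8), 15), Mul(-10, Pow(-16, -1))), 97) = Mul(Add(Mul(Add(-8, 8), 15), Mul(-10, Rational(-1, 16))), 97) = Mul(Add(Mul(0, 15), Rational(5, 8)), 97) = Mul(Add(0, Rational(5, 8)), 97) = Mul(Rational(5, 8), 97) = Rational(485, 8)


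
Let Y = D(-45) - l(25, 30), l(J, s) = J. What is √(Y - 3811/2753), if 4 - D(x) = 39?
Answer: I*√465232223/2753 ≈ 7.8348*I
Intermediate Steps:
D(x) = -35 (D(x) = 4 - 1*39 = 4 - 39 = -35)
Y = -60 (Y = -35 - 1*25 = -35 - 25 = -60)
√(Y - 3811/2753) = √(-60 - 3811/2753) = √(-168991/2753) = I*√465232223/2753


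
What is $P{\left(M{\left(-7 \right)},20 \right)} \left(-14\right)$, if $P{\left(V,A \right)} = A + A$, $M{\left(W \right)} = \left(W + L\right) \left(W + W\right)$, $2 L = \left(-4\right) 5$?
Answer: $-560$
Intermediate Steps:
$L = -10$ ($L = \frac{\left(-4\right) 5}{2} = \frac{1}{2} \left(-20\right) = -10$)
$M{\left(W \right)} = 2 W \left(-10 + W\right)$ ($M{\left(W \right)} = \left(W - 10\right) \left(W + W\right) = \left(-10 + W\right) 2 W = 2 W \left(-10 + W\right)$)
$P{\left(V,A \right)} = 2 A$
$P{\left(M{\left(-7 \right)},20 \right)} \left(-14\right) = 2 \cdot 20 \left(-14\right) = 40 \left(-14\right) = -560$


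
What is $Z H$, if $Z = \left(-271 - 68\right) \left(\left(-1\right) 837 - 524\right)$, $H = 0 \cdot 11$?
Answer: $0$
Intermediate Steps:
$H = 0$
$Z = 461379$ ($Z = - 339 \left(-837 - 524\right) = \left(-339\right) \left(-1361\right) = 461379$)
$Z H = 461379 \cdot 0 = 0$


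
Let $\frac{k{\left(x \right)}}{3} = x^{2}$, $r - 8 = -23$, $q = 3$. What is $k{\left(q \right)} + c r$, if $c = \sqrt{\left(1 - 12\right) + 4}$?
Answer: $27 - 15 i \sqrt{7} \approx 27.0 - 39.686 i$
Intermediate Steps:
$c = i \sqrt{7}$ ($c = \sqrt{\left(1 - 12\right) + 4} = \sqrt{-11 + 4} = \sqrt{-7} = i \sqrt{7} \approx 2.6458 i$)
$r = -15$ ($r = 8 - 23 = -15$)
$k{\left(x \right)} = 3 x^{2}$
$k{\left(q \right)} + c r = 3 \cdot 3^{2} + i \sqrt{7} \left(-15\right) = 3 \cdot 9 - 15 i \sqrt{7} = 27 - 15 i \sqrt{7}$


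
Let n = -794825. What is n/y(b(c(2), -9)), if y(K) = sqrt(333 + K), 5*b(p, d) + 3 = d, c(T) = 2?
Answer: -794825*sqrt(8265)/1653 ≈ -43714.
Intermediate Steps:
b(p, d) = -3/5 + d/5
n/y(b(c(2), -9)) = -794825/sqrt(333 + (-3/5 + (1/5)*(-9))) = -794825/sqrt(333 + (-3/5 - 9/5)) = -794825/sqrt(333 - 12/5) = -794825*sqrt(8265)/1653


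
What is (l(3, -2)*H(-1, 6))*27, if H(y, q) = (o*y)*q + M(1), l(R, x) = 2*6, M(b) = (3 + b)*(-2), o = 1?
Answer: -4536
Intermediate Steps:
M(b) = -6 - 2*b
l(R, x) = 12
H(y, q) = -8 + q*y (H(y, q) = (1*y)*q + (-6 - 2*1) = y*q + (-6 - 2) = q*y - 8 = -8 + q*y)
(l(3, -2)*H(-1, 6))*27 = (12*(-8 + 6*(-1)))*27 = (12*(-8 - 6))*27 = (12*(-14))*27 = -168*27 = -4536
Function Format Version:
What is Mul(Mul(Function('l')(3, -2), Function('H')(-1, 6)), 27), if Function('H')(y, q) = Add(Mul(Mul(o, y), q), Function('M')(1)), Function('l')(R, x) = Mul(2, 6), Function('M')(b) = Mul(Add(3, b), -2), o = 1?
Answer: -4536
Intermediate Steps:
Function('M')(b) = Add(-6, Mul(-2, b))
Function('l')(R, x) = 12
Function('H')(y, q) = Add(-8, Mul(q, y)) (Function('H')(y, q) = Add(Mul(Mul(1, y), q), Add(-6, Mul(-2, 1))) = Add(Mul(y, q), Add(-6, -2)) = Add(Mul(q, y), -8) = Add(-8, Mul(q, y)))
Mul(Mul(Function('l')(3, -2), Function('H')(-1, 6)), 27) = Mul(Mul(12, Add(-8, Mul(6, -1))), 27) = Mul(Mul(12, Add(-8, -6)), 27) = Mul(Mul(12, -14), 27) = Mul(-168, 27) = -4536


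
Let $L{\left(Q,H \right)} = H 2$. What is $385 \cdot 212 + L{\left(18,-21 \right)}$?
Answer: $81578$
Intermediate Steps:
$L{\left(Q,H \right)} = 2 H$
$385 \cdot 212 + L{\left(18,-21 \right)} = 385 \cdot 212 + 2 \left(-21\right) = 81620 - 42 = 81578$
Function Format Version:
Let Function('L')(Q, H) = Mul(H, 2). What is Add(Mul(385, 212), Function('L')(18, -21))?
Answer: 81578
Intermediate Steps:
Function('L')(Q, H) = Mul(2, H)
Add(Mul(385, 212), Function('L')(18, -21)) = Add(Mul(385, 212), Mul(2, -21)) = Add(81620, -42) = 81578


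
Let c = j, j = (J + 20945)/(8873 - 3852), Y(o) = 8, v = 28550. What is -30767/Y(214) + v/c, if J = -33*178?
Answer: 683106943/120568 ≈ 5665.7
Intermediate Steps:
J = -5874
j = 15071/5021 (j = (-5874 + 20945)/(8873 - 3852) = 15071/5021 ≈ 3.0016)
c = 15071/5021 ≈ 3.0016
-30767/Y(214) + v/c = -30767/8 + 28550/(15071/5021) = -30767*⅛ + 28550*(5021/15071) = -30767/8 + 143349550/15071 = 683106943/120568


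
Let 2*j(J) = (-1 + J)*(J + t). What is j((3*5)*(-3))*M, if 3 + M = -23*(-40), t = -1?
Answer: 970186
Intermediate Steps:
M = 917 (M = -3 - 23*(-40) = -3 + 920 = 917)
j(J) = (-1 + J)**2/2 (j(J) = ((-1 + J)*(J - 1))/2 = ((-1 + J)*(-1 + J))/2 = (-1 + J)**2/2)
j((3*5)*(-3))*M = (1/2 + ((3*5)*(-3))**2/2 - 3*5*(-3))*917 = (1/2 + (15*(-3))**2/2 - 15*(-3))*917 = (1/2 + (1/2)*(-45)**2 - 1*(-45))*917 = (1/2 + (1/2)*2025 + 45)*917 = (1/2 + 2025/2 + 45)*917 = 1058*917 = 970186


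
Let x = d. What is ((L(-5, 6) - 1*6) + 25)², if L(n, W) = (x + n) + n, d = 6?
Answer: 225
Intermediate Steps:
x = 6
L(n, W) = 6 + 2*n (L(n, W) = (6 + n) + n = 6 + 2*n)
((L(-5, 6) - 1*6) + 25)² = (((6 + 2*(-5)) - 1*6) + 25)² = (((6 - 10) - 6) + 25)² = ((-4 - 6) + 25)² = (-10 + 25)² = 15² = 225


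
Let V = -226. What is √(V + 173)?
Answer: I*√53 ≈ 7.2801*I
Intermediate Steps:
√(V + 173) = √(-226 + 173) = √(-53) = I*√53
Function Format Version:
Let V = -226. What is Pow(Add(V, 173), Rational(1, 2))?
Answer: Mul(I, Pow(53, Rational(1, 2))) ≈ Mul(7.2801, I)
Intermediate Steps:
Pow(Add(V, 173), Rational(1, 2)) = Pow(Add(-226, 173), Rational(1, 2)) = Pow(-53, Rational(1, 2)) = Mul(I, Pow(53, Rational(1, 2)))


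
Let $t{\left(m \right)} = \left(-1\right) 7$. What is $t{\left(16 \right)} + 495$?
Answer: $488$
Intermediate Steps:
$t{\left(m \right)} = -7$
$t{\left(16 \right)} + 495 = -7 + 495 = 488$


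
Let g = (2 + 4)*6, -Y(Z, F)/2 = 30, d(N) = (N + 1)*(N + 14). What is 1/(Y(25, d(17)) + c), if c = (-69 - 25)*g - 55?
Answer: -1/3499 ≈ -0.00028580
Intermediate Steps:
d(N) = (1 + N)*(14 + N)
Y(Z, F) = -60 (Y(Z, F) = -2*30 = -60)
g = 36 (g = 6*6 = 36)
c = -3439 (c = (-69 - 25)*36 - 55 = -94*36 - 55 = -3384 - 55 = -3439)
1/(Y(25, d(17)) + c) = 1/(-60 - 3439) = 1/(-3499) = -1/3499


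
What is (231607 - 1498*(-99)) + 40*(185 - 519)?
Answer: 366549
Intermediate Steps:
(231607 - 1498*(-99)) + 40*(185 - 519) = (231607 + 148302) + 40*(-334) = 379909 - 13360 = 366549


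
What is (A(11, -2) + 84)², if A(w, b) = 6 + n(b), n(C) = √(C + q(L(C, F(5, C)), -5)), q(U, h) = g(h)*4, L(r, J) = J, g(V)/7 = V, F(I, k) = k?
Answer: (90 + I*√142)² ≈ 7958.0 + 2144.9*I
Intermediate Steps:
g(V) = 7*V
q(U, h) = 28*h (q(U, h) = (7*h)*4 = 28*h)
n(C) = √(-140 + C) (n(C) = √(C + 28*(-5)) = √(C - 140) = √(-140 + C))
A(w, b) = 6 + √(-140 + b)
(A(11, -2) + 84)² = ((6 + √(-140 - 2)) + 84)² = ((6 + √(-142)) + 84)² = ((6 + I*√142) + 84)² = (90 + I*√142)²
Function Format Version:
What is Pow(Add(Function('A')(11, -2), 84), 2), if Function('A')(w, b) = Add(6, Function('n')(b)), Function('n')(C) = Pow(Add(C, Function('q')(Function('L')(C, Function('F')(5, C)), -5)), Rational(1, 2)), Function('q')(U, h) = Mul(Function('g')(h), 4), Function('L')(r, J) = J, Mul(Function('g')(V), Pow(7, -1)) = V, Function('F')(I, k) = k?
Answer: Pow(Add(90, Mul(I, Pow(142, Rational(1, 2)))), 2) ≈ Add(7958.0, Mul(2144.9, I))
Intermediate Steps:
Function('g')(V) = Mul(7, V)
Function('q')(U, h) = Mul(28, h) (Function('q')(U, h) = Mul(Mul(7, h), 4) = Mul(28, h))
Function('n')(C) = Pow(Add(-140, C), Rational(1, 2)) (Function('n')(C) = Pow(Add(C, Mul(28, -5)), Rational(1, 2)) = Pow(Add(C, -140), Rational(1, 2)) = Pow(Add(-140, C), Rational(1, 2)))
Function('A')(w, b) = Add(6, Pow(Add(-140, b), Rational(1, 2)))
Pow(Add(Function('A')(11, -2), 84), 2) = Pow(Add(Add(6, Pow(Add(-140, -2), Rational(1, 2))), 84), 2) = Pow(Add(Add(6, Pow(-142, Rational(1, 2))), 84), 2) = Pow(Add(Add(6, Mul(I, Pow(142, Rational(1, 2)))), 84), 2) = Pow(Add(90, Mul(I, Pow(142, Rational(1, 2)))), 2)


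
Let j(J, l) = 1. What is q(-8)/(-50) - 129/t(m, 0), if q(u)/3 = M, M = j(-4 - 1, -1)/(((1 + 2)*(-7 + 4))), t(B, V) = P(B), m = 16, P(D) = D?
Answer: -9667/1200 ≈ -8.0558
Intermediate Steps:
t(B, V) = B
M = -1/9 (M = 1/((1 + 2)*(-7 + 4)) = 1/(3*(-3)) = 1/(-9) = 1*(-1/9) = -1/9 ≈ -0.11111)
q(u) = -1/3 (q(u) = 3*(-1/9) = -1/3)
q(-8)/(-50) - 129/t(m, 0) = -1/3/(-50) - 129/16 = -1/3*(-1/50) - 129*1/16 = 1/150 - 129/16 = -9667/1200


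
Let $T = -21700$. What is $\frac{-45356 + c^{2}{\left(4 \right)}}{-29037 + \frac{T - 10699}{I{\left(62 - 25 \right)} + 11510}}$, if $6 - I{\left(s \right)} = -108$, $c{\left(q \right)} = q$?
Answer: $\frac{527032160}{337558487} \approx 1.5613$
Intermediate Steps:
$I{\left(s \right)} = 114$ ($I{\left(s \right)} = 6 - -108 = 6 + 108 = 114$)
$\frac{-45356 + c^{2}{\left(4 \right)}}{-29037 + \frac{T - 10699}{I{\left(62 - 25 \right)} + 11510}} = \frac{-45356 + 4^{2}}{-29037 + \frac{-21700 - 10699}{114 + 11510}} = \frac{-45356 + 16}{-29037 - \frac{32399}{11624}} = - \frac{45340}{-29037 - \frac{32399}{11624}} = - \frac{45340}{- \frac{337558487}{11624}} = \left(-45340\right) \left(- \frac{11624}{337558487}\right) = \frac{527032160}{337558487}$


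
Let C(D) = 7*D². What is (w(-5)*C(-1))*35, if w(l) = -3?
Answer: -735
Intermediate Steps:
(w(-5)*C(-1))*35 = -21*(-1)²*35 = -21*35 = -735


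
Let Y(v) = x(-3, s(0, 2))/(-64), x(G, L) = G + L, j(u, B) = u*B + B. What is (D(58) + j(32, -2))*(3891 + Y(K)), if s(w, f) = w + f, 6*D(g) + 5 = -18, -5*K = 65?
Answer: -104341475/384 ≈ -2.7172e+5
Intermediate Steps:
j(u, B) = B + B*u (j(u, B) = B*u + B = B + B*u)
K = -13 (K = -⅕*65 = -13)
D(g) = -23/6 (D(g) = -⅚ + (⅙)*(-18) = -⅚ - 3 = -23/6)
s(w, f) = f + w
Y(v) = 1/64 (Y(v) = (-3 + (2 + 0))/(-64) = (-3 + 2)*(-1/64) = -1*(-1/64) = 1/64)
(D(58) + j(32, -2))*(3891 + Y(K)) = (-23/6 - 2*(1 + 32))*(3891 + 1/64) = (-23/6 - 2*33)*(249025/64) = (-23/6 - 66)*(249025/64) = -419/6*249025/64 = -104341475/384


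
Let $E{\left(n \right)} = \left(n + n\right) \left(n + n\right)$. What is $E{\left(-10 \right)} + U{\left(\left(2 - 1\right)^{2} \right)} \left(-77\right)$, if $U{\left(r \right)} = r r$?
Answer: $323$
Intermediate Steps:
$E{\left(n \right)} = 4 n^{2}$ ($E{\left(n \right)} = 2 n 2 n = 4 n^{2}$)
$U{\left(r \right)} = r^{2}$
$E{\left(-10 \right)} + U{\left(\left(2 - 1\right)^{2} \right)} \left(-77\right) = 4 \left(-10\right)^{2} + \left(\left(2 - 1\right)^{2}\right)^{2} \left(-77\right) = 4 \cdot 100 + \left(1^{2}\right)^{2} \left(-77\right) = 400 + 1^{2} \left(-77\right) = 400 + 1 \left(-77\right) = 400 - 77 = 323$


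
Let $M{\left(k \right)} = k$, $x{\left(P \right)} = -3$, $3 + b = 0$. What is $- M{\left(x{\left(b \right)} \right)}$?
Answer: $3$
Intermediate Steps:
$b = -3$ ($b = -3 + 0 = -3$)
$- M{\left(x{\left(b \right)} \right)} = \left(-1\right) \left(-3\right) = 3$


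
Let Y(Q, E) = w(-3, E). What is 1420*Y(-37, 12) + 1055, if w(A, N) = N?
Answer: 18095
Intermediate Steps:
Y(Q, E) = E
1420*Y(-37, 12) + 1055 = 1420*12 + 1055 = 17040 + 1055 = 18095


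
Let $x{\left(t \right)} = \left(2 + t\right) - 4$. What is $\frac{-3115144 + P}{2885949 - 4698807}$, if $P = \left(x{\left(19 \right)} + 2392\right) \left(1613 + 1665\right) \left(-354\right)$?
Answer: $\frac{1399273826}{906429} \approx 1543.7$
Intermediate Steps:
$x{\left(t \right)} = -2 + t$
$P = -2795432508$ ($P = \left(\left(-2 + 19\right) + 2392\right) \left(1613 + 1665\right) \left(-354\right) = \left(17 + 2392\right) 3278 \left(-354\right) = 2409 \cdot 3278 \left(-354\right) = 7896702 \left(-354\right) = -2795432508$)
$\frac{-3115144 + P}{2885949 - 4698807} = \frac{-3115144 - 2795432508}{2885949 - 4698807} = - \frac{2798547652}{-1812858} = \left(-2798547652\right) \left(- \frac{1}{1812858}\right) = \frac{1399273826}{906429}$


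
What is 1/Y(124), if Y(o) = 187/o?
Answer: 124/187 ≈ 0.66310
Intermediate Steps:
1/Y(124) = 1/(187/124) = 124/187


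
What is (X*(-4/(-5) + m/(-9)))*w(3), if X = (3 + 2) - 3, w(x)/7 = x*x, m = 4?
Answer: 224/5 ≈ 44.800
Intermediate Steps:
w(x) = 7*x² (w(x) = 7*(x*x) = 7*x²)
X = 2 (X = 5 - 3 = 2)
(X*(-4/(-5) + m/(-9)))*w(3) = (2*(-4/(-5) + 4/(-9)))*(7*3²) = (2*(-4*(-⅕) + 4*(-⅑)))*(7*9) = (2*(⅘ - 4/9))*63 = (2*(16/45))*63 = (32/45)*63 = 224/5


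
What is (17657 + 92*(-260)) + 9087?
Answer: 2824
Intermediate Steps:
(17657 + 92*(-260)) + 9087 = (17657 - 23920) + 9087 = -6263 + 9087 = 2824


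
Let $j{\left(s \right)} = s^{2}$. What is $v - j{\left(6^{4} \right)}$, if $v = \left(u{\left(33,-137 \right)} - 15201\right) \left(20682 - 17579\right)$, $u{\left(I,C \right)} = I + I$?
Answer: $-48643521$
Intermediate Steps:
$u{\left(I,C \right)} = 2 I$
$v = -46963905$ ($v = \left(2 \cdot 33 - 15201\right) \left(20682 - 17579\right) = \left(66 - 15201\right) 3103 = \left(-15135\right) 3103 = -46963905$)
$v - j{\left(6^{4} \right)} = -46963905 - \left(6^{4}\right)^{2} = -46963905 - 1296^{2} = -46963905 - 1679616 = -48643521$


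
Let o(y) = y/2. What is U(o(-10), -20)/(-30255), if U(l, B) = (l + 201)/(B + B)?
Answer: 49/302550 ≈ 0.00016196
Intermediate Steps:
o(y) = y/2 (o(y) = y*(1/2) = y/2)
U(l, B) = (201 + l)/(2*B) (U(l, B) = (201 + l)/((2*B)) = (201 + l)*(1/(2*B)) = (201 + l)/(2*B))
U(o(-10), -20)/(-30255) = ((1/2)*(201 + (1/2)*(-10))/(-20))/(-30255) = ((1/2)*(-1/20)*(201 - 5))*(-1/30255) = ((1/2)*(-1/20)*196)*(-1/30255) = -49/10*(-1/30255) = 49/302550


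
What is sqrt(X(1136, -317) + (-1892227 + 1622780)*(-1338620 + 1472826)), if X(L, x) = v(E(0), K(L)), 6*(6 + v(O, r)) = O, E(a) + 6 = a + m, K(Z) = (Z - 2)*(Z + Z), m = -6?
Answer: I*sqrt(36161404090) ≈ 1.9016e+5*I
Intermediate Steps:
K(Z) = 2*Z*(-2 + Z) (K(Z) = (-2 + Z)*(2*Z) = 2*Z*(-2 + Z))
E(a) = -12 + a (E(a) = -6 + (a - 6) = -6 + (-6 + a) = -12 + a)
v(O, r) = -6 + O/6
X(L, x) = -8 (X(L, x) = -6 + (-12 + 0)/6 = -6 + (1/6)*(-12) = -6 - 2 = -8)
sqrt(X(1136, -317) + (-1892227 + 1622780)*(-1338620 + 1472826)) = sqrt(-8 + (-1892227 + 1622780)*(-1338620 + 1472826)) = sqrt(-8 - 269447*134206) = sqrt(-8 - 36161404082) = sqrt(-36161404090) = I*sqrt(36161404090)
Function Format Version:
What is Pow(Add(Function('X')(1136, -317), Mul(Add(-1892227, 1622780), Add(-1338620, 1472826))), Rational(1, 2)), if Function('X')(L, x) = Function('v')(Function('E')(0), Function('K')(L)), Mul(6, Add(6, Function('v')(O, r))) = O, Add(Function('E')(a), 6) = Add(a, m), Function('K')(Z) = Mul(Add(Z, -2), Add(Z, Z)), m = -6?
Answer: Mul(I, Pow(36161404090, Rational(1, 2))) ≈ Mul(1.9016e+5, I)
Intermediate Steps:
Function('K')(Z) = Mul(2, Z, Add(-2, Z)) (Function('K')(Z) = Mul(Add(-2, Z), Mul(2, Z)) = Mul(2, Z, Add(-2, Z)))
Function('E')(a) = Add(-12, a) (Function('E')(a) = Add(-6, Add(a, -6)) = Add(-6, Add(-6, a)) = Add(-12, a))
Function('v')(O, r) = Add(-6, Mul(Rational(1, 6), O))
Function('X')(L, x) = -8 (Function('X')(L, x) = Add(-6, Mul(Rational(1, 6), Add(-12, 0))) = Add(-6, Mul(Rational(1, 6), -12)) = Add(-6, -2) = -8)
Pow(Add(Function('X')(1136, -317), Mul(Add(-1892227, 1622780), Add(-1338620, 1472826))), Rational(1, 2)) = Pow(Add(-8, Mul(Add(-1892227, 1622780), Add(-1338620, 1472826))), Rational(1, 2)) = Pow(Add(-8, Mul(-269447, 134206)), Rational(1, 2)) = Pow(Add(-8, -36161404082), Rational(1, 2)) = Pow(-36161404090, Rational(1, 2)) = Mul(I, Pow(36161404090, Rational(1, 2)))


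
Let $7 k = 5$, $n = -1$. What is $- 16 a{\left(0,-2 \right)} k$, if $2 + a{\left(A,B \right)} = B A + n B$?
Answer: $0$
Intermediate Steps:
$a{\left(A,B \right)} = -2 - B + A B$ ($a{\left(A,B \right)} = -2 + \left(B A - B\right) = -2 + \left(A B - B\right) = -2 + \left(- B + A B\right) = -2 - B + A B$)
$k = \frac{5}{7}$ ($k = \frac{1}{7} \cdot 5 = \frac{5}{7} \approx 0.71429$)
$- 16 a{\left(0,-2 \right)} k = - 16 \left(-2 - -2 + 0 \left(-2\right)\right) \frac{5}{7} = - 16 \left(-2 + 2 + 0\right) \frac{5}{7} = \left(-16\right) 0 \cdot \frac{5}{7} = 0 \cdot \frac{5}{7} = 0$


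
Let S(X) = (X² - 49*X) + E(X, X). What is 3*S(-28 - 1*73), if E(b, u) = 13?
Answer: 45489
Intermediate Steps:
S(X) = 13 + X² - 49*X (S(X) = (X² - 49*X) + 13 = 13 + X² - 49*X)
3*S(-28 - 1*73) = 3*(13 + (-28 - 1*73)² - 49*(-28 - 1*73)) = 3*(13 + (-28 - 73)² - 49*(-28 - 73)) = 3*(13 + (-101)² - 49*(-101)) = 3*(13 + 10201 + 4949) = 3*15163 = 45489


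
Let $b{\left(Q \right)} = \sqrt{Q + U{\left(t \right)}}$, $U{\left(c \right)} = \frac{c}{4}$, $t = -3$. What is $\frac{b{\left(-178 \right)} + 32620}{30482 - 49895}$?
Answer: $- \frac{32620}{19413} - \frac{i \sqrt{715}}{38826} \approx -1.6803 - 0.0006887 i$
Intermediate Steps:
$U{\left(c \right)} = \frac{c}{4}$ ($U{\left(c \right)} = c \frac{1}{4} = \frac{c}{4}$)
$b{\left(Q \right)} = \sqrt{- \frac{3}{4} + Q}$ ($b{\left(Q \right)} = \sqrt{Q + \frac{1}{4} \left(-3\right)} = \sqrt{Q - \frac{3}{4}} = \sqrt{- \frac{3}{4} + Q}$)
$\frac{b{\left(-178 \right)} + 32620}{30482 - 49895} = \frac{\frac{\sqrt{-3 + 4 \left(-178\right)}}{2} + 32620}{30482 - 49895} = \frac{\frac{\sqrt{-3 - 712}}{2} + 32620}{-19413} = \left(\frac{\sqrt{-715}}{2} + 32620\right) \left(- \frac{1}{19413}\right) = \left(\frac{i \sqrt{715}}{2} + 32620\right) \left(- \frac{1}{19413}\right) = \left(32620 + \frac{i \sqrt{715}}{2}\right) \left(- \frac{1}{19413}\right) = - \frac{32620}{19413} - \frac{i \sqrt{715}}{38826}$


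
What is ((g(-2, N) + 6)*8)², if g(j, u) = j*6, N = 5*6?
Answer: 2304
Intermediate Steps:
N = 30
g(j, u) = 6*j
((g(-2, N) + 6)*8)² = ((6*(-2) + 6)*8)² = ((-12 + 6)*8)² = (-6*8)² = (-48)² = 2304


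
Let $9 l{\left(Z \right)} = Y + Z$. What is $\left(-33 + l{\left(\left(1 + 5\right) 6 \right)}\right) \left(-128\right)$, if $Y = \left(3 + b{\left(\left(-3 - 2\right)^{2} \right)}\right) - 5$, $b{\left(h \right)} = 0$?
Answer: $\frac{33664}{9} \approx 3740.4$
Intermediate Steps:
$Y = -2$ ($Y = \left(3 + 0\right) - 5 = 3 - 5 = -2$)
$l{\left(Z \right)} = - \frac{2}{9} + \frac{Z}{9}$ ($l{\left(Z \right)} = \frac{-2 + Z}{9} = - \frac{2}{9} + \frac{Z}{9}$)
$\left(-33 + l{\left(\left(1 + 5\right) 6 \right)}\right) \left(-128\right) = \left(-33 - \left(\frac{2}{9} - \frac{\left(1 + 5\right) 6}{9}\right)\right) \left(-128\right) = \left(-33 - \left(\frac{2}{9} - \frac{6 \cdot 6}{9}\right)\right) \left(-128\right) = \left(-33 + \left(- \frac{2}{9} + \frac{1}{9} \cdot 36\right)\right) \left(-128\right) = \left(-33 + \left(- \frac{2}{9} + 4\right)\right) \left(-128\right) = \left(-33 + \frac{34}{9}\right) \left(-128\right) = \left(- \frac{263}{9}\right) \left(-128\right) = \frac{33664}{9}$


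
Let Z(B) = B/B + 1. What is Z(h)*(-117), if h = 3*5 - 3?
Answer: -234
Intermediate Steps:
h = 12 (h = 15 - 3 = 12)
Z(B) = 2 (Z(B) = 1 + 1 = 2)
Z(h)*(-117) = 2*(-117) = -234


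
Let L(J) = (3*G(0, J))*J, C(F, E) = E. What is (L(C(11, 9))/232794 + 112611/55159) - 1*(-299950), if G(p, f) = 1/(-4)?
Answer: 570605845093409/1902323592 ≈ 2.9995e+5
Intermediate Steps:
G(p, f) = -¼
L(J) = -3*J/4 (L(J) = (3*(-¼))*J = -3*J/4)
(L(C(11, 9))/232794 + 112611/55159) - 1*(-299950) = (-¾*9/232794 + 112611/55159) - 1*(-299950) = (-27/4*1/232794 + 112611*(1/55159)) + 299950 = (-1/34488 + 112611/55159) + 299950 = 3883673009/1902323592 + 299950 = 570605845093409/1902323592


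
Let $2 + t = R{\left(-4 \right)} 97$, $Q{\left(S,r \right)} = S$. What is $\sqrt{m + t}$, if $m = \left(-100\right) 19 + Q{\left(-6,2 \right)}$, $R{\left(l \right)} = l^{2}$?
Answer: $2 i \sqrt{89} \approx 18.868 i$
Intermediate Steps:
$t = 1550$ ($t = -2 + \left(-4\right)^{2} \cdot 97 = -2 + 16 \cdot 97 = -2 + 1552 = 1550$)
$m = -1906$ ($m = \left(-100\right) 19 - 6 = -1900 - 6 = -1906$)
$\sqrt{m + t} = \sqrt{-1906 + 1550} = \sqrt{-356} = 2 i \sqrt{89}$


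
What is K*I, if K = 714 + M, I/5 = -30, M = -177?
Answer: -80550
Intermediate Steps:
I = -150 (I = 5*(-30) = -150)
K = 537 (K = 714 - 177 = 537)
K*I = 537*(-150) = -80550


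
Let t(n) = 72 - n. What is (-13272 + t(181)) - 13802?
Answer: -27183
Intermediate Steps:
(-13272 + t(181)) - 13802 = (-13272 + (72 - 1*181)) - 13802 = (-13272 + (72 - 181)) - 13802 = (-13272 - 109) - 13802 = -13381 - 13802 = -27183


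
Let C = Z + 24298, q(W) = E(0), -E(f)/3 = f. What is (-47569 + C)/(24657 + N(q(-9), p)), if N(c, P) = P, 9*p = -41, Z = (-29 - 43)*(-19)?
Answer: -4023/4528 ≈ -0.88847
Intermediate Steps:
E(f) = -3*f
q(W) = 0 (q(W) = -3*0 = 0)
Z = 1368 (Z = -72*(-19) = 1368)
p = -41/9 (p = (1/9)*(-41) = -41/9 ≈ -4.5556)
C = 25666 (C = 1368 + 24298 = 25666)
(-47569 + C)/(24657 + N(q(-9), p)) = (-47569 + 25666)/(24657 - 41/9) = -21903/221872/9 = -21903*9/221872 = -4023/4528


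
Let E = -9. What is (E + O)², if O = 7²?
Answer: 1600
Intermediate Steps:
O = 49
(E + O)² = (-9 + 49)² = 40² = 1600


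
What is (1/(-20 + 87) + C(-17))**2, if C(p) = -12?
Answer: 644809/4489 ≈ 143.64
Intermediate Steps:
(1/(-20 + 87) + C(-17))**2 = (1/(-20 + 87) - 12)**2 = (1/67 - 12)**2 = (-803/67)**2 = 644809/4489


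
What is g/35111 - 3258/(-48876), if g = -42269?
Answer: -325258001/286014206 ≈ -1.1372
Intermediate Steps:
g/35111 - 3258/(-48876) = -42269/35111 - 3258/(-48876) = -42269*1/35111 - 3258*(-1/48876) = -42269/35111 + 543/8146 = -325258001/286014206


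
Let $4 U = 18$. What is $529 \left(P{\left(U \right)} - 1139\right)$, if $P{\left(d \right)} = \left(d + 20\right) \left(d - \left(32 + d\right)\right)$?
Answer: $-1017267$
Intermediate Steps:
$U = \frac{9}{2}$ ($U = \frac{1}{4} \cdot 18 = \frac{9}{2} \approx 4.5$)
$P{\left(d \right)} = -640 - 32 d$ ($P{\left(d \right)} = \left(20 + d\right) \left(-32\right) = -640 - 32 d$)
$529 \left(P{\left(U \right)} - 1139\right) = 529 \left(\left(-640 - 144\right) - 1139\right) = 529 \left(-784 - 1139\right) = 529 \left(-1923\right) = -1017267$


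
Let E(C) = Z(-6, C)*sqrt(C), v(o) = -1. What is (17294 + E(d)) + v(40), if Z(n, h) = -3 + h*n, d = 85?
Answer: 17293 - 513*sqrt(85) ≈ 12563.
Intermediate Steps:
E(C) = sqrt(C)*(-3 - 6*C) (E(C) = (-3 + C*(-6))*sqrt(C) = (-3 - 6*C)*sqrt(C) = sqrt(C)*(-3 - 6*C))
(17294 + E(d)) + v(40) = (17294 + sqrt(85)*(-3 - 6*85)) - 1 = (17294 + sqrt(85)*(-3 - 510)) - 1 = (17294 + sqrt(85)*(-513)) - 1 = (17294 - 513*sqrt(85)) - 1 = 17293 - 513*sqrt(85)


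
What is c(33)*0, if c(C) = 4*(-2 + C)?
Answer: 0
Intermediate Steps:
c(C) = -8 + 4*C
c(33)*0 = (-8 + 4*33)*0 = (-8 + 132)*0 = 124*0 = 0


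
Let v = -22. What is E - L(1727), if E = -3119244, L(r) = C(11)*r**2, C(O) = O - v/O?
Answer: -41892121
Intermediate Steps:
C(O) = O + 22/O (C(O) = O - (-22)/O = O + 22/O)
L(r) = 13*r**2 (L(r) = (11 + 22/11)*r**2 = (11 + 22*(1/11))*r**2 = (11 + 2)*r**2 = 13*r**2)
E - L(1727) = -3119244 - 13*1727**2 = -3119244 - 13*2982529 = -3119244 - 1*38772877 = -3119244 - 38772877 = -41892121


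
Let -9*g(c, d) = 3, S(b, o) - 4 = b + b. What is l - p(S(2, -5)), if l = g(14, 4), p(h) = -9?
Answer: 26/3 ≈ 8.6667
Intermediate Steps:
S(b, o) = 4 + 2*b (S(b, o) = 4 + (b + b) = 4 + 2*b)
g(c, d) = -1/3 (g(c, d) = -1/9*3 = -1/3)
l = -1/3 ≈ -0.33333
l - p(S(2, -5)) = -1/3 - 1*(-9) = -1/3 + 9 = 26/3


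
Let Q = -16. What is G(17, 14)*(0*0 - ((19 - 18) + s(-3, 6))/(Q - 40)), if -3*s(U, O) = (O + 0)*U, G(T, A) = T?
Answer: 17/8 ≈ 2.1250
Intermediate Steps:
s(U, O) = -O*U/3 (s(U, O) = -(O + 0)*U/3 = -O*U/3)
G(17, 14)*(0*0 - ((19 - 18) + s(-3, 6))/(Q - 40)) = 17*(0*0 - ((19 - 18) - ⅓*6*(-3))/(-16 - 40)) = 17*(0 - (1 + 6)/(-56)) = 17*(0 - 7*(-1)/56) = 17*(0 - 1*(-⅛)) = 17*(0 + ⅛) = 17*(⅛) = 17/8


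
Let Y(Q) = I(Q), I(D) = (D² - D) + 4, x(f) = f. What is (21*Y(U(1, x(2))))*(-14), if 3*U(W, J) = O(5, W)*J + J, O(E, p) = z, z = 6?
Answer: -18620/3 ≈ -6206.7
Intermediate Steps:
O(E, p) = 6
I(D) = 4 + D² - D
U(W, J) = 7*J/3 (U(W, J) = (6*J + J)/3 = (7*J)/3 = 7*J/3)
Y(Q) = 4 + Q² - Q
(21*Y(U(1, x(2))))*(-14) = (21*(4 + ((7/3)*2)² - 7*2/3))*(-14) = (21*(4 + (14/3)² - 1*14/3))*(-14) = (21*(4 + 196/9 - 14/3))*(-14) = (21*(190/9))*(-14) = (1330/3)*(-14) = -18620/3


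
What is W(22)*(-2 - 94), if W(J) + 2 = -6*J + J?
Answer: 10752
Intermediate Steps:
W(J) = -2 - 5*J (W(J) = -2 + (-6*J + J) = -2 - 5*J)
W(22)*(-2 - 94) = (-2 - 5*22)*(-2 - 94) = (-2 - 110)*(-96) = -112*(-96) = 10752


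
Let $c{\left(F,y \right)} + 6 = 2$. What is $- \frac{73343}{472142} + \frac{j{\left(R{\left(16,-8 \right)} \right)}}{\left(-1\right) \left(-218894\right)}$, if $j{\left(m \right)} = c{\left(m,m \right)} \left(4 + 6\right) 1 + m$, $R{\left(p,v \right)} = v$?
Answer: $- \frac{8038502729}{51674525474} \approx -0.15556$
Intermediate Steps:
$c{\left(F,y \right)} = -4$ ($c{\left(F,y \right)} = -6 + 2 = -4$)
$j{\left(m \right)} = -40 + m$ ($j{\left(m \right)} = - 4 \left(4 + 6\right) 1 + m = - 4 \cdot 10 \cdot 1 + m = \left(-4\right) 10 + m = -40 + m$)
$- \frac{73343}{472142} + \frac{j{\left(R{\left(16,-8 \right)} \right)}}{\left(-1\right) \left(-218894\right)} = - \frac{73343}{472142} + \frac{-40 - 8}{\left(-1\right) \left(-218894\right)} = \left(-73343\right) \frac{1}{472142} - \frac{48}{218894} = - \frac{73343}{472142} - \frac{24}{109447} = - \frac{8038502729}{51674525474}$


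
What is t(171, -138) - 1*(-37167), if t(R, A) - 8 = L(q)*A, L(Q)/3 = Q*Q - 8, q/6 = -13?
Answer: -2478289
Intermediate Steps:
q = -78 (q = 6*(-13) = -78)
L(Q) = -24 + 3*Q² (L(Q) = 3*(Q*Q - 8) = 3*(Q² - 8) = 3*(-8 + Q²) = -24 + 3*Q²)
t(R, A) = 8 + 18228*A (t(R, A) = 8 + (-24 + 3*(-78)²)*A = 8 + (-24 + 3*6084)*A = 8 + (-24 + 18252)*A = 8 + 18228*A)
t(171, -138) - 1*(-37167) = (8 + 18228*(-138)) - 1*(-37167) = (8 - 2515464) + 37167 = -2515456 + 37167 = -2478289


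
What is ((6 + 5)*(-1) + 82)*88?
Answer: 6248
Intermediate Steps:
((6 + 5)*(-1) + 82)*88 = (11*(-1) + 82)*88 = (-11 + 82)*88 = 71*88 = 6248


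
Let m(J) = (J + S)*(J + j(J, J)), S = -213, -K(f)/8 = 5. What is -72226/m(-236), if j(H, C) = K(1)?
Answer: -36113/61962 ≈ -0.58282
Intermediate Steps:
K(f) = -40 (K(f) = -8*5 = -40)
j(H, C) = -40
m(J) = (-213 + J)*(-40 + J) (m(J) = (J - 213)*(J - 40) = (-213 + J)*(-40 + J))
-72226/m(-236) = -72226/(8520 + (-236)**2 - 253*(-236)) = -72226/(8520 + 55696 + 59708) = -72226/123924 = -72226*1/123924 = -36113/61962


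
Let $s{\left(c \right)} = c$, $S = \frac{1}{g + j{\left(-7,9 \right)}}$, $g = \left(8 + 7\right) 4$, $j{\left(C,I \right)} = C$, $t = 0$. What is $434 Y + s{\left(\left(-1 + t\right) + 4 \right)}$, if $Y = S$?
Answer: $\frac{593}{53} \approx 11.189$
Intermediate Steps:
$g = 60$ ($g = 15 \cdot 4 = 60$)
$S = \frac{1}{53}$ ($S = \frac{1}{60 - 7} = \frac{1}{53} \approx 0.018868$)
$Y = \frac{1}{53} \approx 0.018868$
$434 Y + s{\left(\left(-1 + t\right) + 4 \right)} = 434 \cdot \frac{1}{53} + \left(\left(-1 + 0\right) + 4\right) = \frac{434}{53} + \left(-1 + 4\right) = \frac{434}{53} + 3 = \frac{593}{53}$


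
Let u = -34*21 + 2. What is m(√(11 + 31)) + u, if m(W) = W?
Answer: -712 + √42 ≈ -705.52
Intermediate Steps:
u = -712 (u = -714 + 2 = -712)
m(√(11 + 31)) + u = √(11 + 31) - 712 = √42 - 712 = -712 + √42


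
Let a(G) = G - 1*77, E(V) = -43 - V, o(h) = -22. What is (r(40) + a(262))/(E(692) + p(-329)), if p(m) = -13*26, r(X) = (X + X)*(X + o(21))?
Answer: -1625/1073 ≈ -1.5144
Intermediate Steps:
r(X) = 2*X*(-22 + X) (r(X) = (X + X)*(X - 22) = (2*X)*(-22 + X) = 2*X*(-22 + X))
a(G) = -77 + G (a(G) = G - 77 = -77 + G)
p(m) = -338
(r(40) + a(262))/(E(692) + p(-329)) = (2*40*(-22 + 40) + (-77 + 262))/((-43 - 1*692) - 338) = (2*40*18 + 185)/((-43 - 692) - 338) = (1440 + 185)/(-735 - 338) = 1625/(-1073) = 1625*(-1/1073) = -1625/1073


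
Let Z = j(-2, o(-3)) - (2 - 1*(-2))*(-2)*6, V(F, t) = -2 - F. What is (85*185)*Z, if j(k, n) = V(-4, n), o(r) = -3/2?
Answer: 786250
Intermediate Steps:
o(r) = -3/2 (o(r) = -3*½ = -3/2)
j(k, n) = 2 (j(k, n) = -2 - 1*(-4) = -2 + 4 = 2)
Z = 50 (Z = 2 - (2 - 1*(-2))*(-2)*6 = 2 - (2 + 2)*(-2)*6 = 2 - 4*(-2)*6 = 2 - (-8)*6 = 2 - 1*(-48) = 2 + 48 = 50)
(85*185)*Z = (85*185)*50 = 15725*50 = 786250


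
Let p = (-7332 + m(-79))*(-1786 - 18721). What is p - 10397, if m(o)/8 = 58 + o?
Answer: 153792103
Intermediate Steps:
m(o) = 464 + 8*o (m(o) = 8*(58 + o) = 464 + 8*o)
p = 153802500 (p = (-7332 + (464 + 8*(-79)))*(-1786 - 18721) = (-7332 + (464 - 632))*(-20507) = (-7332 - 168)*(-20507) = -7500*(-20507) = 153802500)
p - 10397 = 153802500 - 10397 = 153792103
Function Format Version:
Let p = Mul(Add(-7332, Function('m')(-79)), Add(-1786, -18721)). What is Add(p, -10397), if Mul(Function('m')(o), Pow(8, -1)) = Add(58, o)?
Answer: 153792103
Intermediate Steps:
Function('m')(o) = Add(464, Mul(8, o)) (Function('m')(o) = Mul(8, Add(58, o)) = Add(464, Mul(8, o)))
p = 153802500 (p = Mul(Add(-7332, Add(464, Mul(8, -79))), Add(-1786, -18721)) = Mul(Add(-7332, Add(464, -632)), -20507) = Mul(Add(-7332, -168), -20507) = Mul(-7500, -20507) = 153802500)
Add(p, -10397) = Add(153802500, -10397) = 153792103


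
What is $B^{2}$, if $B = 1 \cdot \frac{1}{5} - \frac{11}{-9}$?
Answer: $\frac{4096}{2025} \approx 2.0227$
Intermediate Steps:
$B = \frac{64}{45}$ ($B = 1 \cdot \frac{1}{5} - - \frac{11}{9} = \frac{1}{5} + \frac{11}{9} = \frac{64}{45} \approx 1.4222$)
$B^{2} = \left(\frac{64}{45}\right)^{2} = \frac{4096}{2025}$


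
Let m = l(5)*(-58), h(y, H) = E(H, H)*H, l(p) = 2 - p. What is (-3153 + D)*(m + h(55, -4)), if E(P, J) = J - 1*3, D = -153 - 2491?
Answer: -1170994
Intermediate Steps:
D = -2644
E(P, J) = -3 + J (E(P, J) = J - 3 = -3 + J)
h(y, H) = H*(-3 + H) (h(y, H) = (-3 + H)*H = H*(-3 + H))
m = 174 (m = (2 - 1*5)*(-58) = (2 - 5)*(-58) = -3*(-58) = 174)
(-3153 + D)*(m + h(55, -4)) = (-3153 - 2644)*(174 - 4*(-3 - 4)) = -5797*(174 - 4*(-7)) = -5797*(174 + 28) = -5797*202 = -1170994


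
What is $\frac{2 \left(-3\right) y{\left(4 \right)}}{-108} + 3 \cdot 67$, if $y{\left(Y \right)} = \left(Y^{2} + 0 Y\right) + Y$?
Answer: $\frac{1819}{9} \approx 202.11$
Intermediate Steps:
$y{\left(Y \right)} = Y + Y^{2}$ ($y{\left(Y \right)} = \left(Y^{2} + 0\right) + Y = Y^{2} + Y = Y + Y^{2}$)
$\frac{2 \left(-3\right) y{\left(4 \right)}}{-108} + 3 \cdot 67 = \frac{2 \left(-3\right) 4 \left(1 + 4\right)}{-108} + 3 \cdot 67 = - 6 \cdot 4 \cdot 5 \left(- \frac{1}{108}\right) + 201 = \left(-6\right) 20 \left(- \frac{1}{108}\right) + 201 = \left(-120\right) \left(- \frac{1}{108}\right) + 201 = \frac{10}{9} + 201 = \frac{1819}{9}$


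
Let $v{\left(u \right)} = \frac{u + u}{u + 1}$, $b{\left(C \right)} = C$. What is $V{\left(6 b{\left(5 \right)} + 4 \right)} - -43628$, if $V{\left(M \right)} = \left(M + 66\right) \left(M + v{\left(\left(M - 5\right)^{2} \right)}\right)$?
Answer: $\frac{19882888}{421} \approx 47228.0$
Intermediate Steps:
$v{\left(u \right)} = \frac{2 u}{1 + u}$
$V{\left(M \right)} = \left(66 + M\right) \left(M + \frac{2 \left(-5 + M\right)^{2}}{1 + \left(-5 + M\right)^{2}}\right)$ ($V{\left(M \right)} = \left(M + 66\right) \left(M + \frac{2 \left(M - 5\right)^{2}}{1 + \left(M - 5\right)^{2}}\right) = \left(66 + M\right) \left(M + \frac{2 \left(-5 + M\right)^{2}}{1 + \left(-5 + M\right)^{2}}\right)$)
$V{\left(6 b{\left(5 \right)} + 4 \right)} - -43628 = \frac{3300 + \left(6 \cdot 5 + 4\right)^{4} - 522 \left(6 \cdot 5 + 4\right)^{2} + 58 \left(6 \cdot 5 + 4\right)^{3} + 446 \left(6 \cdot 5 + 4\right)}{26 + \left(6 \cdot 5 + 4\right)^{2} - 10 \left(6 \cdot 5 + 4\right)} - -43628 = \frac{3300 + \left(30 + 4\right)^{4} - 522 \left(30 + 4\right)^{2} + 58 \left(30 + 4\right)^{3} + 446 \left(30 + 4\right)}{26 + \left(30 + 4\right)^{2} - 10 \left(30 + 4\right)} + 43628 = \frac{3300 + 34^{4} - 522 \cdot 34^{2} + 58 \cdot 34^{3} + 446 \cdot 34}{26 + 34^{2} - 340} + 43628 = \frac{3300 + 1336336 - 603432 + 58 \cdot 39304 + 15164}{26 + 1156 - 340} + 43628 = \frac{3300 + 1336336 - 603432 + 2279632 + 15164}{842} + 43628 = \frac{1}{842} \cdot 3031000 + 43628 = \frac{1515500}{421} + 43628 = \frac{19882888}{421}$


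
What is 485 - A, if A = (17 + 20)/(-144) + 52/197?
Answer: 13758281/28368 ≈ 484.99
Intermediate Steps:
A = 199/28368 (A = 37*(-1/144) + 52*(1/197) = -37/144 + 52/197 = 199/28368 ≈ 0.0070149)
485 - A = 485 - 1*199/28368 = 485 - 199/28368 = 13758281/28368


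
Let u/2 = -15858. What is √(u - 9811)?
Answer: I*√41527 ≈ 203.78*I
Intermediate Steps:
u = -31716 (u = 2*(-15858) = -31716)
√(u - 9811) = √(-31716 - 9811) = √(-41527) = I*√41527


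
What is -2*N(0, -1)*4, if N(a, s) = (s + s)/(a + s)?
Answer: -16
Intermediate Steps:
N(a, s) = 2*s/(a + s) (N(a, s) = (2*s)/(a + s) = 2*s/(a + s))
-2*N(0, -1)*4 = -4*(-1)/(0 - 1)*4 = -4*(-1)/(-1)*4 = -4*(-1)*(-1)*4 = -2*2*4 = -4*4 = -16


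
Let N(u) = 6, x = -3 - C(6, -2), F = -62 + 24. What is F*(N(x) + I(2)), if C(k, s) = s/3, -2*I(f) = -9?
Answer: -399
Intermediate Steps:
I(f) = 9/2 (I(f) = -½*(-9) = 9/2)
C(k, s) = s/3 (C(k, s) = s*(⅓) = s/3)
F = -38
x = -7/3 (x = -3 - (-2)/3 = -3 - 1*(-⅔) = -3 + ⅔ = -7/3 ≈ -2.3333)
F*(N(x) + I(2)) = -38*(6 + 9/2) = -38*21/2 = -399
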